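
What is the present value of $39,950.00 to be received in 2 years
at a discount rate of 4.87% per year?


Formula: PV = FV / (1 + r)^n
Substituting: PV = $39,950.00 / (1 + 0.0487)^2
Discount factor: (1.0487)^2 = 1.099772
PV = $39,950.00 / 1.099772 = $36,325.72

$36,325.72


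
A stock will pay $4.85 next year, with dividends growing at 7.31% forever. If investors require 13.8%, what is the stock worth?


Formula: P = D1 / (r - g)
Spread: r - g = 0.138 - 0.0731 = 0.0649
Substituting: P = $4.85 / 0.0649
P = $74.73

$74.73


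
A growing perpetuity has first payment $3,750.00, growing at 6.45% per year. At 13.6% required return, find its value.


Formula: PV = C / (r - g)
Spread: r - g = 0.136 - 0.0645 = 0.0715
Substituting: PV = $3,750.00 / 0.0715
PV = $52,447.55

$52,447.55


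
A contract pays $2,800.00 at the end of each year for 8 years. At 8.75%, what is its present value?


Formula: PV = PMT * (1 - (1+r)^(-n)) / r
Discount factor: (1 + 0.0875)^(-8) = 0.511171
Bracket: 1 - 0.511171 = 0.488829
PV = $2,800.00 * 0.488829 / 0.0875 = $15,642.54

$15,642.54


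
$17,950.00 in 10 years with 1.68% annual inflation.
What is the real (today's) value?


Formula: Real value = nominal / (1 + inflation)^years
Price level: (1 + 0.0168)^10 = 1.181287
Real value = $17,950.00 / 1.181287 = $15,195.29

$15,195.29


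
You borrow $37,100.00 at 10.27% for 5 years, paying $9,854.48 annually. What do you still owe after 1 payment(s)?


Formula: Balance = PV*(1+r)^k - PMT*((1+r)^k - 1)/r
Growth: (1 + 0.1027)^1 = 1.1027
Accumulated factor: ((1+r)^k - 1)/r = 1.0
Balance = $37,100.00 * 1.1027 - $9,854.48 * 1.0
Balance = $31,055.69

$31,055.69


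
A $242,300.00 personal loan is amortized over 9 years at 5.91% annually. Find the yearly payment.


Formula: PMT = PV * r / (1 - (1+r)^(-n))
Denominator: 1 - (1 + 0.0591)^(-9) = 0.403559
Numerator: $242,300.00 * 0.0591 = 14319.93
PMT = 14319.93 / 0.403559 = $35,484.08

$35,484.08


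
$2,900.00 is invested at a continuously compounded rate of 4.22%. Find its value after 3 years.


Formula: FV = P * e^(r*t)
Exponent: r*t = 0.0422 * 3 = 0.1266
e^(0.1266) = 1.134963
FV = $2,900.00 * 1.134963 = $3,291.39

$3,291.39


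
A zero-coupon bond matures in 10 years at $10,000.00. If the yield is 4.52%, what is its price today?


Formula: Price = FV / (1 + r)^n
Substituting: Price = $10,000.00 / (1 + 0.0452)^10
Discount factor: (1.0452)^10 = 1.555944
Price = $10,000.00 / 1.555944 = $6,426.97

$6,426.97


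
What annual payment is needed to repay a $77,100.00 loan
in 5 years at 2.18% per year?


Formula: PMT = PV * r / (1 - (1+r)^(-n))
Denominator: 1 - (1 + 0.0218)^(-5) = 0.102219
Numerator: $77,100.00 * 0.0218 = 1680.78
PMT = 1680.78 / 0.102219 = $16,442.96

$16,442.96


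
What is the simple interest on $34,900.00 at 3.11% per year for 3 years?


Formula: I = P * r * t
Substituting: I = $34,900.00 * 0.0311 * 3
Step: I = $34,900.00 * 0.0933
I = $3,256.17

$3,256.17


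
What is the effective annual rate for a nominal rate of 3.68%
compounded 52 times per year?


Formula: EAR = (1 + r/m)^m - 1
Period rate: r/m = 0.0368 / 52 = 0.000708
Compounding: (1 + 0.000708)^52 = 1.037472
EAR = 1.037472 - 1 = 0.037472

0.037472


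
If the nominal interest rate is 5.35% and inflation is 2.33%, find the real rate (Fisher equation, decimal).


Formula: (1 + r_real) = (1 + r_nom) / (1 + inflation)
Substituting: (1 + r_real) = 1.0535 / 1.0233
(1 + r_real) = 1.029512
r_real = 1.029512 - 1 = 0.029512

0.029512


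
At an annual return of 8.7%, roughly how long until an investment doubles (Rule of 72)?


Formula: Years ≈ 72 / r
Substituting: Years ≈ 72 / 8.7
Years ≈ 8.3

8.3 years


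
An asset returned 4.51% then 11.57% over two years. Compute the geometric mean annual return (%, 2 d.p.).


Formula: Geometric mean = ((1+r1)*(1+r2))^(1/2) - 1
Product: (1 + 0.0451) * (1 + 0.1157) = 1.0451 * 1.1157 = 1.166018
Square root: 1.166018^0.5 = 1.079823
Geometric mean = 1.079823 - 1 = 0.079823
As percentage: 7.98%

7.98%


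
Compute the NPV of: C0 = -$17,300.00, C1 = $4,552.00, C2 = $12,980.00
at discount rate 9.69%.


Formula: NPV = C0 + C1/(1+r) + C2/(1+r)^2
Discount C1: $4,552.00 / (1 + 0.0969) = $4,149.88
Discount C2: $12,980.00 / (1 + 0.0969)^2 = $10,787.99
NPV = -$17,300.00 + $4,149.88 + $10,787.99 = -$2,362.13

-$2,362.13


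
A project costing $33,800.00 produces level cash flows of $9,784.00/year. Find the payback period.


Formula: Payback = investment / annual cash flow
Substituting: Payback = $33,800.00 / $9,784.00
Payback = 3.4546 years

3.4546 years


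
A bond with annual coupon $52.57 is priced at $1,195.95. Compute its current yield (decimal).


Formula: Current yield = annual coupon / price
Substituting: CY = $52.57 / $1,195.95
CY = 0.043957

0.043957


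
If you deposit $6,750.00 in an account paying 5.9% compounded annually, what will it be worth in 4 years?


Formula: FV = P * (1 + r)^n
Substituting: FV = $6,750.00 * (1 + 0.059)^4
Growth factor: (1.059)^4 = 1.25772
FV = $6,750.00 * 1.25772 = $8,489.61

$8,489.61


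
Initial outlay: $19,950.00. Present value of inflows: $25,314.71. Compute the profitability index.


Formula: PI = PV(cash flows) / initial investment
Substituting: PI = $25,314.71 / $19,950.00
PI = 1.2689

1.2689


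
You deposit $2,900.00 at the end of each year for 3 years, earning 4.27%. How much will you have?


Formula: FV = PMT * ((1+r)^n - 1) / r
Growth factor: (1 + 0.0427)^3 = 1.133648
Numerator: 1.133648 - 1 = 0.133648
FV = $2,900.00 * 0.133648 / 0.0427 = $9,076.78

$9,076.78


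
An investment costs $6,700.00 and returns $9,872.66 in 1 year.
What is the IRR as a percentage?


Formula: IRR = C1/C0 - 1
Substituting: IRR = $9,872.66 / $6,700.00 - 1
Ratio: 1.473531 - 1 = 0.473531
IRR = 47.3531%

47.3531%


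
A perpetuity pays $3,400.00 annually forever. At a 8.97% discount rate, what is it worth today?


Formula: PV = C / r
Substituting: PV = $3,400.00 / 0.0897
PV = $37,904.12

$37,904.12


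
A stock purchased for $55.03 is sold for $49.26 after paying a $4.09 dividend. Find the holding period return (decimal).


Formula: HPR = (P1 - P0 + D) / P0
Gain: $49.26 - $55.03 + $4.09 = -$1.68
HPR = -$1.68 / $55.03 = -0.0305

-0.0305


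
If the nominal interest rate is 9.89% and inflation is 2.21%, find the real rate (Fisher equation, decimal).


Formula: (1 + r_real) = (1 + r_nom) / (1 + inflation)
Substituting: (1 + r_real) = 1.0989 / 1.0221
(1 + r_real) = 1.075139
r_real = 1.075139 - 1 = 0.075139

0.075139


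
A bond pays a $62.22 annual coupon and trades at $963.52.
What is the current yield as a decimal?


Formula: Current yield = annual coupon / price
Substituting: CY = $62.22 / $963.52
CY = 0.064576

0.064576


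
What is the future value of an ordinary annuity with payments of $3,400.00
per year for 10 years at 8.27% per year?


Formula: FV = PMT * ((1+r)^n - 1) / r
Growth factor: (1 + 0.0827)^10 = 2.213509
Numerator: 2.213509 - 1 = 1.213509
FV = $3,400.00 * 1.213509 / 0.0827 = $49,890.35

$49,890.35


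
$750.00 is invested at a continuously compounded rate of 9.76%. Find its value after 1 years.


Formula: FV = P * e^(r*t)
Exponent: r*t = 0.0976 * 1 = 0.0976
e^(0.0976) = 1.102522
FV = $750.00 * 1.102522 = $826.89

$826.89


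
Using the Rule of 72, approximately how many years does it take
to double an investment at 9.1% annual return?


Formula: Years ≈ 72 / r
Substituting: Years ≈ 72 / 9.1
Years ≈ 7.9

7.9 years


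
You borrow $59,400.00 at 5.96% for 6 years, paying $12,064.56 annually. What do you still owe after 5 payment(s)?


Formula: Balance = PV*(1+r)^k - PMT*((1+r)^k - 1)/r
Growth: (1 + 0.0596)^5 = 1.335703
Accumulated factor: ((1+r)^k - 1)/r = 5.632593
Balance = $59,400.00 * 1.335703 - $12,064.56 * 5.632593
Balance = $11,385.98

$11,385.98


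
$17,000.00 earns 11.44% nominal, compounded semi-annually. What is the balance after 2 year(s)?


Formula: FV = P * (1 + r/m)^(m*t)
Period rate: r/m = 0.1144 / 2 = 0.0572
Total periods: m*t = 2 * 2 = 4
Growth factor: (1 + 0.0572)^4 = 1.24919
FV = $17,000.00 * 1.24919 = $21,236.24

$21,236.24


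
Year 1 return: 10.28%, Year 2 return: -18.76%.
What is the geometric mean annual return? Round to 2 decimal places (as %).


Formula: Geometric mean = ((1+r1)*(1+r2))^(1/2) - 1
Product: (1 + 0.1028) * (1 + -0.1876) = 1.1028 * 0.8124 = 0.895915
Square root: 0.895915^0.5 = 0.946528
Geometric mean = 0.946528 - 1 = -0.053472
As percentage: -5.35%

-5.35%


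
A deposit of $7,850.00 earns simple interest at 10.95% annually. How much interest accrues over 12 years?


Formula: I = P * r * t
Substituting: I = $7,850.00 * 0.1095 * 12
Step: I = $7,850.00 * 1.314
I = $10,314.90

$10,314.90


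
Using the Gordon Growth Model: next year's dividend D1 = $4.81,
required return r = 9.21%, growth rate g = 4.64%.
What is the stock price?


Formula: P = D1 / (r - g)
Spread: r - g = 0.0921 - 0.0464 = 0.0457
Substituting: P = $4.81 / 0.0457
P = $105.25

$105.25


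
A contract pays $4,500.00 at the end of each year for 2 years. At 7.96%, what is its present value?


Formula: PV = PMT * (1 - (1+r)^(-n)) / r
Discount factor: (1 + 0.0796)^(-2) = 0.857974
Bracket: 1 - 0.857974 = 0.142026
PV = $4,500.00 * 0.142026 / 0.0796 = $8,029.09

$8,029.09


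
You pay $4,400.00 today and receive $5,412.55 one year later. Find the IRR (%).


Formula: IRR = C1/C0 - 1
Substituting: IRR = $5,412.55 / $4,400.00 - 1
Ratio: 1.230125 - 1 = 0.230125
IRR = 23.0125%

23.0125%


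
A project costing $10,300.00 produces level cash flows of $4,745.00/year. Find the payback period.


Formula: Payback = investment / annual cash flow
Substituting: Payback = $10,300.00 / $4,745.00
Payback = 2.1707 years

2.1707 years


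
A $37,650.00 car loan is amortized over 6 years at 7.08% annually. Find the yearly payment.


Formula: PMT = PV * r / (1 - (1+r)^(-n))
Denominator: 1 - (1 + 0.0708)^(-6) = 0.336639
Numerator: $37,650.00 * 0.0708 = 2665.62
PMT = 2665.62 / 0.336639 = $7,918.33

$7,918.33


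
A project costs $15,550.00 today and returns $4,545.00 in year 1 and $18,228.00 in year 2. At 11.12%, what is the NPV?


Formula: NPV = C0 + C1/(1+r) + C2/(1+r)^2
Discount C1: $4,545.00 / (1 + 0.1112) = $4,090.17
Discount C2: $18,228.00 / (1 + 0.1112)^2 = $14,762.32
NPV = -$15,550.00 + $4,090.17 + $14,762.32 = $3,302.49

$3,302.49


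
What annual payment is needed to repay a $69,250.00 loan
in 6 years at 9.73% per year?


Formula: PMT = PV * r / (1 - (1+r)^(-n))
Denominator: 1 - (1 + 0.0973)^(-6) = 0.427141
Numerator: $69,250.00 * 0.0973 = 6738.025
PMT = 6738.025 / 0.427141 = $15,774.71

$15,774.71


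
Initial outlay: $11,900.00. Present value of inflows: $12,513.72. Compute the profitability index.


Formula: PI = PV(cash flows) / initial investment
Substituting: PI = $12,513.72 / $11,900.00
PI = 1.0516

1.0516


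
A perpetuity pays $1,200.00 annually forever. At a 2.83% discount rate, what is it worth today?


Formula: PV = C / r
Substituting: PV = $1,200.00 / 0.0283
PV = $42,402.83

$42,402.83


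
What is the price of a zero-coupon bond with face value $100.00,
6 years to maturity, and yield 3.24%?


Formula: Price = FV / (1 + r)^n
Substituting: Price = $100.00 / (1 + 0.0324)^6
Discount factor: (1.0324)^6 = 1.210843
Price = $100.00 / 1.210843 = $82.59

$82.59


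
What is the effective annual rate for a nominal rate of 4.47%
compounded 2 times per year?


Formula: EAR = (1 + r/m)^m - 1
Period rate: r/m = 0.0447 / 2 = 0.02235
Compounding: (1 + 0.02235)^2 = 1.0452
EAR = 1.0452 - 1 = 0.0452

0.0452


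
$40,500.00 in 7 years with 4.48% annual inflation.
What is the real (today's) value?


Formula: Real value = nominal / (1 + inflation)^years
Price level: (1 + 0.0448)^7 = 1.35904
Real value = $40,500.00 / 1.35904 = $29,800.45

$29,800.45


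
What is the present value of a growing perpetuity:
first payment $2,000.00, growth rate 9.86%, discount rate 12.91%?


Formula: PV = C / (r - g)
Spread: r - g = 0.1291 - 0.0986 = 0.0305
Substituting: PV = $2,000.00 / 0.0305
PV = $65,573.77

$65,573.77


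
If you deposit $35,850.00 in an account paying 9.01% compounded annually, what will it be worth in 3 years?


Formula: FV = P * (1 + r)^n
Substituting: FV = $35,850.00 * (1 + 0.0901)^3
Growth factor: (1.0901)^3 = 1.295385
FV = $35,850.00 * 1.295385 = $46,439.57

$46,439.57


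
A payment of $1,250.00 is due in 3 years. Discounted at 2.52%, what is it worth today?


Formula: PV = FV / (1 + r)^n
Substituting: PV = $1,250.00 / (1 + 0.0252)^3
Discount factor: (1.0252)^3 = 1.077521
PV = $1,250.00 / 1.077521 = $1,160.07

$1,160.07


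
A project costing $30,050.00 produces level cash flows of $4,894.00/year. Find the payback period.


Formula: Payback = investment / annual cash flow
Substituting: Payback = $30,050.00 / $4,894.00
Payback = 6.1402 years

6.1402 years


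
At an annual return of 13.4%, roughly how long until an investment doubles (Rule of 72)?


Formula: Years ≈ 72 / r
Substituting: Years ≈ 72 / 13.4
Years ≈ 5.4

5.4 years


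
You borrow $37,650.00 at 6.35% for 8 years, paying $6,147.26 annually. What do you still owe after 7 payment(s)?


Formula: Balance = PV*(1+r)^k - PMT*((1+r)^k - 1)/r
Growth: (1 + 0.0635)^7 = 1.53873
Accumulated factor: ((1+r)^k - 1)/r = 8.483939
Balance = $37,650.00 * 1.53873 - $6,147.26 * 8.483939
Balance = $5,780.21

$5,780.21


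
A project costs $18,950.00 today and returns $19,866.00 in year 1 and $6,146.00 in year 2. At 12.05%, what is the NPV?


Formula: NPV = C0 + C1/(1+r) + C2/(1+r)^2
Discount C1: $19,866.00 / (1 + 0.1205) = $17,729.59
Discount C2: $6,146.00 / (1 + 0.1205)^2 = $4,895.18
NPV = -$18,950.00 + $17,729.59 + $4,895.18 = $3,674.77

$3,674.77


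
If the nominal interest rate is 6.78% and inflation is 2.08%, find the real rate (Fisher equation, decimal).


Formula: (1 + r_real) = (1 + r_nom) / (1 + inflation)
Substituting: (1 + r_real) = 1.0678 / 1.0208
(1 + r_real) = 1.046042
r_real = 1.046042 - 1 = 0.046042

0.046042


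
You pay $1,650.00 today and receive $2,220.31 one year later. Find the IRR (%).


Formula: IRR = C1/C0 - 1
Substituting: IRR = $2,220.31 / $1,650.00 - 1
Ratio: 1.345642 - 1 = 0.345642
IRR = 34.5642%

34.5642%


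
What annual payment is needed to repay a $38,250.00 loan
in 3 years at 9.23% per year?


Formula: PMT = PV * r / (1 - (1+r)^(-n))
Denominator: 1 - (1 + 0.0923)^(-3) = 0.232684
Numerator: $38,250.00 * 0.0923 = 3530.475
PMT = 3530.475 / 0.232684 = $15,172.82

$15,172.82


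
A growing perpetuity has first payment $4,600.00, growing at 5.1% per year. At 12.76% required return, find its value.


Formula: PV = C / (r - g)
Spread: r - g = 0.1276 - 0.051 = 0.0766
Substituting: PV = $4,600.00 / 0.0766
PV = $60,052.22

$60,052.22


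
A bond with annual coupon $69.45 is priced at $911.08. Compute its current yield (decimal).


Formula: Current yield = annual coupon / price
Substituting: CY = $69.45 / $911.08
CY = 0.076228

0.076228


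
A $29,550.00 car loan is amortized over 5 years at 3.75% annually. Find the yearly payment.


Formula: PMT = PV * r / (1 - (1+r)^(-n))
Denominator: 1 - (1 + 0.0375)^(-5) = 0.168122
Numerator: $29,550.00 * 0.0375 = 1108.125
PMT = 1108.125 / 0.168122 = $6,591.18

$6,591.18


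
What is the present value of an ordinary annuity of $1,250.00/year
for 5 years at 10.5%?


Formula: PV = PMT * (1 - (1+r)^(-n)) / r
Discount factor: (1 + 0.105)^(-5) = 0.607
Bracket: 1 - 0.607 = 0.393
PV = $1,250.00 * 0.393 / 0.105 = $4,678.57

$4,678.57


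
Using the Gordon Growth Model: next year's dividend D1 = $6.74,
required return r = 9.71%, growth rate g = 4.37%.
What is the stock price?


Formula: P = D1 / (r - g)
Spread: r - g = 0.0971 - 0.0437 = 0.0534
Substituting: P = $6.74 / 0.0534
P = $126.22

$126.22


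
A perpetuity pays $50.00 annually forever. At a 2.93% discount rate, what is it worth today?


Formula: PV = C / r
Substituting: PV = $50.00 / 0.0293
PV = $1,706.48

$1,706.48


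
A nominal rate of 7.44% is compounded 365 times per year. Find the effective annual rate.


Formula: EAR = (1 + r/m)^m - 1
Period rate: r/m = 0.0744 / 365 = 0.000204
Compounding: (1 + 0.000204)^365 = 1.077229
EAR = 1.077229 - 1 = 0.077229

0.077229


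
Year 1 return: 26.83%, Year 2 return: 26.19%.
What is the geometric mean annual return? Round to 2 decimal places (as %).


Formula: Geometric mean = ((1+r1)*(1+r2))^(1/2) - 1
Product: (1 + 0.2683) * (1 + 0.2619) = 1.2683 * 1.2619 = 1.600468
Square root: 1.600468^0.5 = 1.265096
Geometric mean = 1.265096 - 1 = 0.265096
As percentage: 26.51%

26.51%


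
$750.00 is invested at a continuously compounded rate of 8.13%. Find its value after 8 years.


Formula: FV = P * e^(r*t)
Exponent: r*t = 0.0813 * 8 = 0.6504
e^(0.6504) = 1.916307
FV = $750.00 * 1.916307 = $1,437.23

$1,437.23


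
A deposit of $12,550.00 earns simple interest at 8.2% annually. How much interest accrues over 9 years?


Formula: I = P * r * t
Substituting: I = $12,550.00 * 0.082 * 9
Step: I = $12,550.00 * 0.738
I = $9,261.90

$9,261.90


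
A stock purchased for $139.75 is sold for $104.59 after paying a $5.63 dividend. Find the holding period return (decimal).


Formula: HPR = (P1 - P0 + D) / P0
Gain: $104.59 - $139.75 + $5.63 = -$29.53
HPR = -$29.53 / $139.75 = -0.2113

-0.2113


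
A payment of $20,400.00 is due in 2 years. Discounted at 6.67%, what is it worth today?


Formula: PV = FV / (1 + r)^n
Substituting: PV = $20,400.00 / (1 + 0.0667)^2
Discount factor: (1.0667)^2 = 1.137849
PV = $20,400.00 / 1.137849 = $17,928.57

$17,928.57


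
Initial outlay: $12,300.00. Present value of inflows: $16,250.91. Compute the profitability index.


Formula: PI = PV(cash flows) / initial investment
Substituting: PI = $16,250.91 / $12,300.00
PI = 1.3212

1.3212


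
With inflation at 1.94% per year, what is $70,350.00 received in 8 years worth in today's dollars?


Formula: Real value = nominal / (1 + inflation)^years
Price level: (1 + 0.0194)^8 = 1.166157
Real value = $70,350.00 / 1.166157 = $60,326.35

$60,326.35


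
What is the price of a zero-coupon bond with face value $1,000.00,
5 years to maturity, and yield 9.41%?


Formula: Price = FV / (1 + r)^n
Substituting: Price = $1,000.00 / (1 + 0.0941)^5
Discount factor: (1.0941)^5 = 1.56778
Price = $1,000.00 / 1.56778 = $637.84

$637.84


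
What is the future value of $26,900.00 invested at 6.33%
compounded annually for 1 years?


Formula: FV = P * (1 + r)^n
Substituting: FV = $26,900.00 * (1 + 0.0633)^1
Growth factor: (1.0633)^1 = 1.0633
FV = $26,900.00 * 1.0633 = $28,602.77

$28,602.77


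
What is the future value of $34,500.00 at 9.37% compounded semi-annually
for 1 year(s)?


Formula: FV = P * (1 + r/m)^(m*t)
Period rate: r/m = 0.0937 / 2 = 0.04685
Total periods: m*t = 2 * 1 = 2
Growth factor: (1 + 0.04685)^2 = 1.095895
FV = $34,500.00 * 1.095895 = $37,808.37

$37,808.37


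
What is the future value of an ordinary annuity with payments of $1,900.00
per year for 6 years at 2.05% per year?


Formula: FV = PMT * ((1+r)^n - 1) / r
Growth factor: (1 + 0.0205)^6 = 1.129479
Numerator: 1.129479 - 1 = 0.129479
FV = $1,900.00 * 0.129479 / 0.0205 = $12,000.47

$12,000.47


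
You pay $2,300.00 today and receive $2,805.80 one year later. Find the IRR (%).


Formula: IRR = C1/C0 - 1
Substituting: IRR = $2,805.80 / $2,300.00 - 1
Ratio: 1.219913 - 1 = 0.219913
IRR = 21.9913%

21.9913%


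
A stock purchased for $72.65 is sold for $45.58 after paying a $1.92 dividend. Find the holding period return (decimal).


Formula: HPR = (P1 - P0 + D) / P0
Gain: $45.58 - $72.65 + $1.92 = -$25.15
HPR = -$25.15 / $72.65 = -0.3462

-0.3462


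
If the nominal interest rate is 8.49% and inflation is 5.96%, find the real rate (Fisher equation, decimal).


Formula: (1 + r_real) = (1 + r_nom) / (1 + inflation)
Substituting: (1 + r_real) = 1.0849 / 1.0596
(1 + r_real) = 1.023877
r_real = 1.023877 - 1 = 0.023877

0.023877


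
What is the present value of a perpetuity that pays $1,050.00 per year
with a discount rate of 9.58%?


Formula: PV = C / r
Substituting: PV = $1,050.00 / 0.0958
PV = $10,960.33

$10,960.33


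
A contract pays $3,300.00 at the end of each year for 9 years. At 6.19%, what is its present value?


Formula: PV = PMT * (1 - (1+r)^(-n)) / r
Discount factor: (1 + 0.0619)^(-9) = 0.582435
Bracket: 1 - 0.582435 = 0.417565
PV = $3,300.00 * 0.417565 / 0.0619 = $22,261.14

$22,261.14


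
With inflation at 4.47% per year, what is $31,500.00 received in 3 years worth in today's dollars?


Formula: Real value = nominal / (1 + inflation)^years
Price level: (1 + 0.0447)^3 = 1.140184
Real value = $31,500.00 / 1.140184 = $27,627.13

$27,627.13


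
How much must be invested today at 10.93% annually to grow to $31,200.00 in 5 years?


Formula: PV = FV / (1 + r)^n
Substituting: PV = $31,200.00 / (1 + 0.1093)^5
Discount factor: (1.1093)^5 = 1.679752
PV = $31,200.00 / 1.679752 = $18,574.17

$18,574.17


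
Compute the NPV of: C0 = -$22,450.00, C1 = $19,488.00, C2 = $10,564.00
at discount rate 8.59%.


Formula: NPV = C0 + C1/(1+r) + C2/(1+r)^2
Discount C1: $19,488.00 / (1 + 0.0859) = $17,946.40
Discount C2: $10,564.00 / (1 + 0.0859)^2 = $8,958.78
NPV = -$22,450.00 + $17,946.40 + $8,958.78 = $4,455.18

$4,455.18


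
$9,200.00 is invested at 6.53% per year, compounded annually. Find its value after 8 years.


Formula: FV = P * (1 + r)^n
Substituting: FV = $9,200.00 * (1 + 0.0653)^8
Growth factor: (1.0653)^8 = 1.658729
FV = $9,200.00 * 1.658729 = $15,260.31

$15,260.31


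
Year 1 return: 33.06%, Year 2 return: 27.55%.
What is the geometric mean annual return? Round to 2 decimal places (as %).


Formula: Geometric mean = ((1+r1)*(1+r2))^(1/2) - 1
Product: (1 + 0.3306) * (1 + 0.2755) = 1.3306 * 1.2755 = 1.69718
Square root: 1.69718^0.5 = 1.302759
Geometric mean = 1.302759 - 1 = 0.302759
As percentage: 30.28%

30.28%


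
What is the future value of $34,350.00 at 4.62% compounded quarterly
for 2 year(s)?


Formula: FV = P * (1 + r/m)^(m*t)
Period rate: r/m = 0.0462 / 4 = 0.01155
Total periods: m*t = 4 * 2 = 8
Growth factor: (1 + 0.01155)^8 = 1.096223
FV = $34,350.00 * 1.096223 = $37,655.25

$37,655.25


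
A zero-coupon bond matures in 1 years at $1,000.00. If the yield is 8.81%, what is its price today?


Formula: Price = FV / (1 + r)^n
Substituting: Price = $1,000.00 / (1 + 0.0881)^1
Discount factor: (1.0881)^1 = 1.0881
Price = $1,000.00 / 1.0881 = $919.03

$919.03


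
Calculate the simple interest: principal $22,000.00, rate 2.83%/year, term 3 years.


Formula: I = P * r * t
Substituting: I = $22,000.00 * 0.0283 * 3
Step: I = $22,000.00 * 0.0849
I = $1,867.80

$1,867.80


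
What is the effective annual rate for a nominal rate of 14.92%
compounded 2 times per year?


Formula: EAR = (1 + r/m)^m - 1
Period rate: r/m = 0.1492 / 2 = 0.0746
Compounding: (1 + 0.0746)^2 = 1.154765
EAR = 1.154765 - 1 = 0.154765

0.154765


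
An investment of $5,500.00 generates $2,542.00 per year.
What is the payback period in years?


Formula: Payback = investment / annual cash flow
Substituting: Payback = $5,500.00 / $2,542.00
Payback = 2.1637 years

2.1637 years


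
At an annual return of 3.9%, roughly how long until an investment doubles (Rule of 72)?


Formula: Years ≈ 72 / r
Substituting: Years ≈ 72 / 3.9
Years ≈ 18.5

18.5 years


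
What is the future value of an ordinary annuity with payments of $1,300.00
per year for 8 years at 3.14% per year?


Formula: FV = PMT * ((1+r)^n - 1) / r
Growth factor: (1 + 0.0314)^8 = 1.28061
Numerator: 1.28061 - 1 = 0.28061
FV = $1,300.00 * 0.28061 / 0.0314 = $11,617.63

$11,617.63


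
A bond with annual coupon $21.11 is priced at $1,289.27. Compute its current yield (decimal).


Formula: Current yield = annual coupon / price
Substituting: CY = $21.11 / $1,289.27
CY = 0.016374

0.016374


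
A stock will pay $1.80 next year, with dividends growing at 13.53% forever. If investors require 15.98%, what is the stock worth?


Formula: P = D1 / (r - g)
Spread: r - g = 0.1598 - 0.1353 = 0.0245
Substituting: P = $1.80 / 0.0245
P = $73.47

$73.47


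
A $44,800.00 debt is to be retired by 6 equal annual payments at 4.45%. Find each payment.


Formula: PMT = PV * r / (1 - (1+r)^(-n))
Denominator: 1 - (1 + 0.0445)^(-6) = 0.229896
Numerator: $44,800.00 * 0.0445 = 1993.6
PMT = 1993.6 / 0.229896 = $8,671.74

$8,671.74


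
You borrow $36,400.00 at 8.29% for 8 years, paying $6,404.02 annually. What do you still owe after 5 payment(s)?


Formula: Balance = PV*(1+r)^k - PMT*((1+r)^k - 1)/r
Growth: (1 + 0.0829)^5 = 1.489161
Accumulated factor: ((1+r)^k - 1)/r = 5.90062
Balance = $36,400.00 * 1.489161 - $6,404.02 * 5.90062
Balance = $16,417.79

$16,417.79


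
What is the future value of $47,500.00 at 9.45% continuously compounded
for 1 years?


Formula: FV = P * e^(r*t)
Exponent: r*t = 0.0945 * 1 = 0.0945
e^(0.0945) = 1.099109
FV = $47,500.00 * 1.099109 = $52,207.69

$52,207.69


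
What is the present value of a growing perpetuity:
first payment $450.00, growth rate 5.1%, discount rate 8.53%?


Formula: PV = C / (r - g)
Spread: r - g = 0.0853 - 0.051 = 0.0343
Substituting: PV = $450.00 / 0.0343
PV = $13,119.53

$13,119.53


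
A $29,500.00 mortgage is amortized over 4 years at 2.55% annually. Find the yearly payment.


Formula: PMT = PV * r / (1 - (1+r)^(-n))
Denominator: 1 - (1 + 0.0255)^(-4) = 0.095815
Numerator: $29,500.00 * 0.0255 = 752.25
PMT = 752.25 / 0.095815 = $7,851.07

$7,851.07


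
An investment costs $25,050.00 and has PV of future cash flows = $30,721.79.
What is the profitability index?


Formula: PI = PV(cash flows) / initial investment
Substituting: PI = $30,721.79 / $25,050.00
PI = 1.2264

1.2264


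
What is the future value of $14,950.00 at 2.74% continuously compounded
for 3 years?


Formula: FV = P * e^(r*t)
Exponent: r*t = 0.0274 * 3 = 0.0822
e^(0.0822) = 1.085673
FV = $14,950.00 * 1.085673 = $16,230.81

$16,230.81


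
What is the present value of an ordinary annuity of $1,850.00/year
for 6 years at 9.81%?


Formula: PV = PMT * (1 - (1+r)^(-n)) / r
Discount factor: (1 + 0.0981)^(-6) = 0.570359
Bracket: 1 - 0.570359 = 0.429641
PV = $1,850.00 * 0.429641 / 0.0981 = $8,102.29

$8,102.29


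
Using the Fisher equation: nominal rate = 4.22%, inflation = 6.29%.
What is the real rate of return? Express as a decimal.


Formula: (1 + r_real) = (1 + r_nom) / (1 + inflation)
Substituting: (1 + r_real) = 1.0422 / 1.0629
(1 + r_real) = 0.980525
r_real = 0.980525 - 1 = -0.019475

-0.019475


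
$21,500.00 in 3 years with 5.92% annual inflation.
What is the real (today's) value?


Formula: Real value = nominal / (1 + inflation)^years
Price level: (1 + 0.0592)^3 = 1.188321
Real value = $21,500.00 / 1.188321 = $18,092.75

$18,092.75


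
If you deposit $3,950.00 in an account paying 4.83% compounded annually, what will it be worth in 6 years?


Formula: FV = P * (1 + r)^n
Substituting: FV = $3,950.00 * (1 + 0.0483)^6
Growth factor: (1.0483)^6 = 1.32713
FV = $3,950.00 * 1.32713 = $5,242.16

$5,242.16


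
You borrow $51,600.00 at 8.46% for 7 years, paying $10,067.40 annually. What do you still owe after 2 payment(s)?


Formula: Balance = PV*(1+r)^k - PMT*((1+r)^k - 1)/r
Growth: (1 + 0.0846)^2 = 1.176357
Accumulated factor: ((1+r)^k - 1)/r = 2.0846
Balance = $51,600.00 * 1.176357 - $10,067.40 * 2.0846
Balance = $39,713.53

$39,713.53


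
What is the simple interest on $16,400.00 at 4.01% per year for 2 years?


Formula: I = P * r * t
Substituting: I = $16,400.00 * 0.0401 * 2
Step: I = $16,400.00 * 0.0802
I = $1,315.28

$1,315.28


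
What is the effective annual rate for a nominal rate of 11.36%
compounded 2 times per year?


Formula: EAR = (1 + r/m)^m - 1
Period rate: r/m = 0.1136 / 2 = 0.0568
Compounding: (1 + 0.0568)^2 = 1.116826
EAR = 1.116826 - 1 = 0.116826

0.116826


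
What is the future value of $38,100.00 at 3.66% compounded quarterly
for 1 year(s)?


Formula: FV = P * (1 + r/m)^(m*t)
Period rate: r/m = 0.0366 / 4 = 0.00915
Total periods: m*t = 4 * 1 = 4
Growth factor: (1 + 0.00915)^4 = 1.037105
FV = $38,100.00 * 1.037105 = $39,513.72

$39,513.72


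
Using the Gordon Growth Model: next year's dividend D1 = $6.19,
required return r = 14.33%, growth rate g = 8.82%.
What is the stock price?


Formula: P = D1 / (r - g)
Spread: r - g = 0.1433 - 0.0882 = 0.0551
Substituting: P = $6.19 / 0.0551
P = $112.34

$112.34


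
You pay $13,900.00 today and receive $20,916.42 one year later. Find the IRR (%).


Formula: IRR = C1/C0 - 1
Substituting: IRR = $20,916.42 / $13,900.00 - 1
Ratio: 1.504778 - 1 = 0.504778
IRR = 50.4778%

50.4778%


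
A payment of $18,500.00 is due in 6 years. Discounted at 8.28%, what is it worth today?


Formula: PV = FV / (1 + r)^n
Substituting: PV = $18,500.00 / (1 + 0.0828)^6
Discount factor: (1.0828)^6 = 1.61172
PV = $18,500.00 / 1.61172 = $11,478.42

$11,478.42


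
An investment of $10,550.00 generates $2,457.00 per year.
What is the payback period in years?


Formula: Payback = investment / annual cash flow
Substituting: Payback = $10,550.00 / $2,457.00
Payback = 4.2939 years

4.2939 years


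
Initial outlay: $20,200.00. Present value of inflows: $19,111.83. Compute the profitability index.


Formula: PI = PV(cash flows) / initial investment
Substituting: PI = $19,111.83 / $20,200.00
PI = 0.9461

0.9461


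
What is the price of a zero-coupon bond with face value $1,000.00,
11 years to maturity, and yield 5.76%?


Formula: Price = FV / (1 + r)^n
Substituting: Price = $1,000.00 / (1 + 0.0576)^11
Discount factor: (1.0576)^11 = 1.851552
Price = $1,000.00 / 1.851552 = $540.09

$540.09


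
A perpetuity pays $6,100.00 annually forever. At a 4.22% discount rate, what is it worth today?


Formula: PV = C / r
Substituting: PV = $6,100.00 / 0.0422
PV = $144,549.76

$144,549.76


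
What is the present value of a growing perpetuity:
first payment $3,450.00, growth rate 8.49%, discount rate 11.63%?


Formula: PV = C / (r - g)
Spread: r - g = 0.1163 - 0.0849 = 0.0314
Substituting: PV = $3,450.00 / 0.0314
PV = $109,872.61

$109,872.61


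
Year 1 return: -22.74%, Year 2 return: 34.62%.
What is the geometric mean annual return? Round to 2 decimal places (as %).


Formula: Geometric mean = ((1+r1)*(1+r2))^(1/2) - 1
Product: (1 + -0.2274) * (1 + 0.3462) = 0.7726 * 1.3462 = 1.040074
Square root: 1.040074^0.5 = 1.01984
Geometric mean = 1.01984 - 1 = 0.01984
As percentage: 1.98%

1.98%


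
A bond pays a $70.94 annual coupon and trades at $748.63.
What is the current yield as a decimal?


Formula: Current yield = annual coupon / price
Substituting: CY = $70.94 / $748.63
CY = 0.09476

0.09476


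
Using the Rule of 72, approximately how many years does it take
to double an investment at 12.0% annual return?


Formula: Years ≈ 72 / r
Substituting: Years ≈ 72 / 12.0
Years ≈ 6.0

6.0 years


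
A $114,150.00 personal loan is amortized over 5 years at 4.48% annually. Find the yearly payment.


Formula: PMT = PV * r / (1 - (1+r)^(-n))
Denominator: 1 - (1 + 0.0448)^(-5) = 0.196781
Numerator: $114,150.00 * 0.0448 = 5113.92
PMT = 5113.92 / 0.196781 = $25,987.93

$25,987.93


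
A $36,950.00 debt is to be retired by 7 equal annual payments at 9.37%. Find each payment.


Formula: PMT = PV * r / (1 - (1+r)^(-n))
Denominator: 1 - (1 + 0.0937)^(-7) = 0.465789
Numerator: $36,950.00 * 0.0937 = 3462.215
PMT = 3462.215 / 0.465789 = $7,433.01

$7,433.01


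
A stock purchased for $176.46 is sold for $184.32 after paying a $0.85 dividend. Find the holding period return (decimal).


Formula: HPR = (P1 - P0 + D) / P0
Gain: $184.32 - $176.46 + $0.85 = $8.71
HPR = $8.71 / $176.46 = 0.0494

0.0494


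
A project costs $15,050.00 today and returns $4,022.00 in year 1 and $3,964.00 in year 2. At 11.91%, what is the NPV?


Formula: NPV = C0 + C1/(1+r) + C2/(1+r)^2
Discount C1: $4,022.00 / (1 + 0.1191) = $3,593.96
Discount C2: $3,964.00 / (1 + 0.1191)^2 = $3,165.16
NPV = -$15,050.00 + $3,593.96 + $3,165.16 = -$8,290.88

-$8,290.88


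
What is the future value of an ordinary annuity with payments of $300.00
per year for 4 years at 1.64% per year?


Formula: FV = PMT * ((1+r)^n - 1) / r
Growth factor: (1 + 0.0164)^4 = 1.067231
Numerator: 1.067231 - 1 = 0.067231
FV = $300.00 * 0.067231 / 0.0164 = $1,229.84

$1,229.84


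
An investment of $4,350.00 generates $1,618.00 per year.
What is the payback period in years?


Formula: Payback = investment / annual cash flow
Substituting: Payback = $4,350.00 / $1,618.00
Payback = 2.6885 years

2.6885 years


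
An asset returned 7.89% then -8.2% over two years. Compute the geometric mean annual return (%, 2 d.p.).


Formula: Geometric mean = ((1+r1)*(1+r2))^(1/2) - 1
Product: (1 + 0.0789) * (1 + -0.082) = 1.0789 * 0.918 = 0.99043
Square root: 0.99043^0.5 = 0.995204
Geometric mean = 0.995204 - 1 = -0.004796
As percentage: -0.48%

-0.48%


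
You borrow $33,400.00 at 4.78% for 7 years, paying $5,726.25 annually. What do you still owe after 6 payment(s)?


Formula: Balance = PV*(1+r)^k - PMT*((1+r)^k - 1)/r
Growth: (1 + 0.0478)^6 = 1.323337
Accumulated factor: ((1+r)^k - 1)/r = 6.764367
Balance = $33,400.00 * 1.323337 - $5,726.25 * 6.764367
Balance = $5,464.99

$5,464.99


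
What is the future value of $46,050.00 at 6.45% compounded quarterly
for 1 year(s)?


Formula: FV = P * (1 + r/m)^(m*t)
Period rate: r/m = 0.0645 / 4 = 0.016125
Total periods: m*t = 4 * 1 = 4
Growth factor: (1 + 0.016125)^4 = 1.066077
FV = $46,050.00 * 1.066077 = $49,092.84

$49,092.84


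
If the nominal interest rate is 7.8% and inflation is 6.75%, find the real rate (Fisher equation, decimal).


Formula: (1 + r_real) = (1 + r_nom) / (1 + inflation)
Substituting: (1 + r_real) = 1.078 / 1.0675
(1 + r_real) = 1.009836
r_real = 1.009836 - 1 = 0.009836

0.009836


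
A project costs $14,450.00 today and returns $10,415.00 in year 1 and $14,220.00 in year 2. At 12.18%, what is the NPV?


Formula: NPV = C0 + C1/(1+r) + C2/(1+r)^2
Discount C1: $10,415.00 / (1 + 0.1218) = $9,284.19
Discount C2: $14,220.00 / (1 + 0.1218)^2 = $11,299.75
NPV = -$14,450.00 + $9,284.19 + $11,299.75 = $6,133.93

$6,133.93


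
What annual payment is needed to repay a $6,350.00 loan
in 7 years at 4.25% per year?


Formula: PMT = PV * r / (1 - (1+r)^(-n))
Denominator: 1 - (1 + 0.0425)^(-7) = 0.252747
Numerator: $6,350.00 * 0.0425 = 269.875
PMT = 269.875 / 0.252747 = $1,067.77

$1,067.77


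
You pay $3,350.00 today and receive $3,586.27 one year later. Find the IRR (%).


Formula: IRR = C1/C0 - 1
Substituting: IRR = $3,586.27 / $3,350.00 - 1
Ratio: 1.070528 - 1 = 0.070528
IRR = 7.0528%

7.0528%


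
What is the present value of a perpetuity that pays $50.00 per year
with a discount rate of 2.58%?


Formula: PV = C / r
Substituting: PV = $50.00 / 0.0258
PV = $1,937.98

$1,937.98


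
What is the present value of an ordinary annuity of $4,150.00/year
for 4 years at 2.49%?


Formula: PV = PMT * (1 - (1+r)^(-n)) / r
Discount factor: (1 + 0.0249)^(-4) = 0.906304
Bracket: 1 - 0.906304 = 0.093696
PV = $4,150.00 * 0.093696 / 0.0249 = $15,615.95

$15,615.95


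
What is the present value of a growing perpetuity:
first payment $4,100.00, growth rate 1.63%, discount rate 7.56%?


Formula: PV = C / (r - g)
Spread: r - g = 0.0756 - 0.0163 = 0.0593
Substituting: PV = $4,100.00 / 0.0593
PV = $69,139.97

$69,139.97


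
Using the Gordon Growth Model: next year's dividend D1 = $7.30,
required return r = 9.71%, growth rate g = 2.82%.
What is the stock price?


Formula: P = D1 / (r - g)
Spread: r - g = 0.0971 - 0.0282 = 0.0689
Substituting: P = $7.30 / 0.0689
P = $105.95

$105.95


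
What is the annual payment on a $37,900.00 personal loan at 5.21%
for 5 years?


Formula: PMT = PV * r / (1 - (1+r)^(-n))
Denominator: 1 - (1 + 0.0521)^(-5) = 0.224262
Numerator: $37,900.00 * 0.0521 = 1974.59
PMT = 1974.59 / 0.224262 = $8,804.82

$8,804.82


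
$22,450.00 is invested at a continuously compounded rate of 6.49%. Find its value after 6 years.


Formula: FV = P * e^(r*t)
Exponent: r*t = 0.0649 * 6 = 0.3894
e^(0.3894) = 1.476095
FV = $22,450.00 * 1.476095 = $33,138.33

$33,138.33


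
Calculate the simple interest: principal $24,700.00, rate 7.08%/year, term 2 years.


Formula: I = P * r * t
Substituting: I = $24,700.00 * 0.0708 * 2
Step: I = $24,700.00 * 0.1416
I = $3,497.52

$3,497.52


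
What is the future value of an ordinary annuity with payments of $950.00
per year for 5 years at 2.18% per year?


Formula: FV = PMT * ((1+r)^n - 1) / r
Growth factor: (1 + 0.0218)^5 = 1.113857
Numerator: 1.113857 - 1 = 0.113857
FV = $950.00 * 0.113857 / 0.0218 = $4,961.66

$4,961.66


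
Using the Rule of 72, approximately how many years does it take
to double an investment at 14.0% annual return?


Formula: Years ≈ 72 / r
Substituting: Years ≈ 72 / 14.0
Years ≈ 5.1

5.1 years


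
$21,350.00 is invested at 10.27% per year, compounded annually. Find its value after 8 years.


Formula: FV = P * (1 + r)^n
Substituting: FV = $21,350.00 * (1 + 0.1027)^8
Growth factor: (1.1027)^8 = 2.186044
FV = $21,350.00 * 2.186044 = $46,672.05

$46,672.05


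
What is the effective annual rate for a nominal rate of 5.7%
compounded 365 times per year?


Formula: EAR = (1 + r/m)^m - 1
Period rate: r/m = 0.057 / 365 = 0.000156
Compounding: (1 + 0.000156)^365 = 1.058651
EAR = 1.058651 - 1 = 0.058651

0.058651


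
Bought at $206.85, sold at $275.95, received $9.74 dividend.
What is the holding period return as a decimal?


Formula: HPR = (P1 - P0 + D) / P0
Gain: $275.95 - $206.85 + $9.74 = $78.84
HPR = $78.84 / $206.85 = 0.3811

0.3811


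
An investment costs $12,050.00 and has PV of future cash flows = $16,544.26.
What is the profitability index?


Formula: PI = PV(cash flows) / initial investment
Substituting: PI = $16,544.26 / $12,050.00
PI = 1.373

1.373


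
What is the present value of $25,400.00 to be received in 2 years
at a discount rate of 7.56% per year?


Formula: PV = FV / (1 + r)^n
Substituting: PV = $25,400.00 / (1 + 0.0756)^2
Discount factor: (1.0756)^2 = 1.156915
PV = $25,400.00 / 1.156915 = $21,954.93

$21,954.93


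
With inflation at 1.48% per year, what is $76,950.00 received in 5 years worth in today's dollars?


Formula: Real value = nominal / (1 + inflation)^years
Price level: (1 + 0.0148)^5 = 1.076223
Real value = $76,950.00 / 1.076223 = $71,500.05

$71,500.05


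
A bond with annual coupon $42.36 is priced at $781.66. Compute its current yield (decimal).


Formula: Current yield = annual coupon / price
Substituting: CY = $42.36 / $781.66
CY = 0.054192

0.054192


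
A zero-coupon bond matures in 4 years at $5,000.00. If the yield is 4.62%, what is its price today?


Formula: Price = FV / (1 + r)^n
Substituting: Price = $5,000.00 / (1 + 0.0462)^4
Discount factor: (1.0462)^4 = 1.198006
Price = $5,000.00 / 1.198006 = $4,173.60

$4,173.60


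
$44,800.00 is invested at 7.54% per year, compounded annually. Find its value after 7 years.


Formula: FV = P * (1 + r)^n
Substituting: FV = $44,800.00 * (1 + 0.0754)^7
Growth factor: (1.0754)^7 = 1.663375
FV = $44,800.00 * 1.663375 = $74,519.21

$74,519.21


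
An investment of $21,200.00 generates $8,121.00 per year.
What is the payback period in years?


Formula: Payback = investment / annual cash flow
Substituting: Payback = $21,200.00 / $8,121.00
Payback = 2.6105 years

2.6105 years


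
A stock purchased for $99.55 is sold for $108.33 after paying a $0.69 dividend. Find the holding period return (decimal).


Formula: HPR = (P1 - P0 + D) / P0
Gain: $108.33 - $99.55 + $0.69 = $9.47
HPR = $9.47 / $99.55 = 0.0951

0.0951
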